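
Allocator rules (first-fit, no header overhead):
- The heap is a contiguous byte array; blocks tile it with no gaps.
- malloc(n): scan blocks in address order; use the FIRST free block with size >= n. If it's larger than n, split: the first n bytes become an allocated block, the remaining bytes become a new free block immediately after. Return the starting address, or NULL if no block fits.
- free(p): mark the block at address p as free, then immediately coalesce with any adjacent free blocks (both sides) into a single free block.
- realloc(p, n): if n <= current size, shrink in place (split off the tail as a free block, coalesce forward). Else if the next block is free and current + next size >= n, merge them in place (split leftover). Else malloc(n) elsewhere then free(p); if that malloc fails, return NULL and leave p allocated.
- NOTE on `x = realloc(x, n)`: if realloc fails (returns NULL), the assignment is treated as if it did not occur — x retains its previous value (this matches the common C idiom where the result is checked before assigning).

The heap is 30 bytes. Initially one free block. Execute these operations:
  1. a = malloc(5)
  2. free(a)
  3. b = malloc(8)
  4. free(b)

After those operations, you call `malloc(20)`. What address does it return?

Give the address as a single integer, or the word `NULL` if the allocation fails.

Op 1: a = malloc(5) -> a = 0; heap: [0-4 ALLOC][5-29 FREE]
Op 2: free(a) -> (freed a); heap: [0-29 FREE]
Op 3: b = malloc(8) -> b = 0; heap: [0-7 ALLOC][8-29 FREE]
Op 4: free(b) -> (freed b); heap: [0-29 FREE]
malloc(20): first-fit scan over [0-29 FREE] -> 0

Answer: 0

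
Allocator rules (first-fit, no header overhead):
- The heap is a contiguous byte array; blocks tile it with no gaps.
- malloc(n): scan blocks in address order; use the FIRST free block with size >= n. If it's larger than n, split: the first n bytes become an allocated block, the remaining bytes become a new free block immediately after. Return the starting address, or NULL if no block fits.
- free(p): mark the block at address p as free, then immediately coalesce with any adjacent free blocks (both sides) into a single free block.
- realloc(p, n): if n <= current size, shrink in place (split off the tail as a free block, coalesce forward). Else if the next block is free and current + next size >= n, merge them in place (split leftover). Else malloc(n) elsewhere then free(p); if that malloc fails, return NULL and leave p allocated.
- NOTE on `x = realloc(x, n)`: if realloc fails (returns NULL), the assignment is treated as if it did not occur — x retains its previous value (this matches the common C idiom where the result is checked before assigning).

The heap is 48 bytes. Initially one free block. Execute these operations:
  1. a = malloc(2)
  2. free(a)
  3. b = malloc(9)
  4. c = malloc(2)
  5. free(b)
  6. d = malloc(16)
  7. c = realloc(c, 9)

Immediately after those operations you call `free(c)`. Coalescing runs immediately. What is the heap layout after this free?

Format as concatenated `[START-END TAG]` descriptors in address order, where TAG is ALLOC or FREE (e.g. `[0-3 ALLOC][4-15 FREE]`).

Answer: [0-10 FREE][11-26 ALLOC][27-47 FREE]

Derivation:
Op 1: a = malloc(2) -> a = 0; heap: [0-1 ALLOC][2-47 FREE]
Op 2: free(a) -> (freed a); heap: [0-47 FREE]
Op 3: b = malloc(9) -> b = 0; heap: [0-8 ALLOC][9-47 FREE]
Op 4: c = malloc(2) -> c = 9; heap: [0-8 ALLOC][9-10 ALLOC][11-47 FREE]
Op 5: free(b) -> (freed b); heap: [0-8 FREE][9-10 ALLOC][11-47 FREE]
Op 6: d = malloc(16) -> d = 11; heap: [0-8 FREE][9-10 ALLOC][11-26 ALLOC][27-47 FREE]
Op 7: c = realloc(c, 9) -> c = 0; heap: [0-8 ALLOC][9-10 FREE][11-26 ALLOC][27-47 FREE]
free(c): c = 0 -> block [0-8 ALLOC]; mark free, coalesce with adjacent free neighbors -> [0-10 FREE][11-26 ALLOC][27-47 FREE]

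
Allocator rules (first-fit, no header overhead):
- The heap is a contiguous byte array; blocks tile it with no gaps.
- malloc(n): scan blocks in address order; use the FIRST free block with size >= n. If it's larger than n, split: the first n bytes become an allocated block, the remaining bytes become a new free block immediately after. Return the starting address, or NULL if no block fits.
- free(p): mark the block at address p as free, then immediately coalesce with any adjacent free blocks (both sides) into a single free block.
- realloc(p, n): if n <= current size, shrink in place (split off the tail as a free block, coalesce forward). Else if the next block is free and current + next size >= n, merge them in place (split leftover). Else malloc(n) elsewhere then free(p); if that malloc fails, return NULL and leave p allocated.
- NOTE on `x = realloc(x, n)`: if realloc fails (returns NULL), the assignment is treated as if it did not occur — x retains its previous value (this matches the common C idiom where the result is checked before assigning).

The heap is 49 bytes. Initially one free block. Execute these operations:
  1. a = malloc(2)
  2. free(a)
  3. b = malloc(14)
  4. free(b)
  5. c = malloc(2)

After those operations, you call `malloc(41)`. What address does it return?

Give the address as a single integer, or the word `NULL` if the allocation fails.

Op 1: a = malloc(2) -> a = 0; heap: [0-1 ALLOC][2-48 FREE]
Op 2: free(a) -> (freed a); heap: [0-48 FREE]
Op 3: b = malloc(14) -> b = 0; heap: [0-13 ALLOC][14-48 FREE]
Op 4: free(b) -> (freed b); heap: [0-48 FREE]
Op 5: c = malloc(2) -> c = 0; heap: [0-1 ALLOC][2-48 FREE]
malloc(41): first-fit scan over [0-1 ALLOC][2-48 FREE] -> 2

Answer: 2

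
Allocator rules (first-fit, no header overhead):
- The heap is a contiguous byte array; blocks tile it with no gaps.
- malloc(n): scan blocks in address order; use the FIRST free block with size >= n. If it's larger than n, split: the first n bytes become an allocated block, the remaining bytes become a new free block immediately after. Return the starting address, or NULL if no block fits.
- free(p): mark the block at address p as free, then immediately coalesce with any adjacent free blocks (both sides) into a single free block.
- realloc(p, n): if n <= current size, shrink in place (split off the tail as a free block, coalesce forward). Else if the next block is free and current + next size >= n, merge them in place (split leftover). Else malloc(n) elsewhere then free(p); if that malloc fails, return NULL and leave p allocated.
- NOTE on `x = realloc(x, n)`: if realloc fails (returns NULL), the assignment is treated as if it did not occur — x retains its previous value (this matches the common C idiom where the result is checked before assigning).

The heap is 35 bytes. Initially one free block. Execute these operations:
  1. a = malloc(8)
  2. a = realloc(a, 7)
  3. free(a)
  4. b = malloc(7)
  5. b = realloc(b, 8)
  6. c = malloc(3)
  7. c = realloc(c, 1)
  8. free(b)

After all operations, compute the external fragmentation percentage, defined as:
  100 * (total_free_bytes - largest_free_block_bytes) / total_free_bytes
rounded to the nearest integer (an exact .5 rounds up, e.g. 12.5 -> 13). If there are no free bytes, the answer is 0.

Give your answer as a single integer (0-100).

Op 1: a = malloc(8) -> a = 0; heap: [0-7 ALLOC][8-34 FREE]
Op 2: a = realloc(a, 7) -> a = 0; heap: [0-6 ALLOC][7-34 FREE]
Op 3: free(a) -> (freed a); heap: [0-34 FREE]
Op 4: b = malloc(7) -> b = 0; heap: [0-6 ALLOC][7-34 FREE]
Op 5: b = realloc(b, 8) -> b = 0; heap: [0-7 ALLOC][8-34 FREE]
Op 6: c = malloc(3) -> c = 8; heap: [0-7 ALLOC][8-10 ALLOC][11-34 FREE]
Op 7: c = realloc(c, 1) -> c = 8; heap: [0-7 ALLOC][8-8 ALLOC][9-34 FREE]
Op 8: free(b) -> (freed b); heap: [0-7 FREE][8-8 ALLOC][9-34 FREE]
Free blocks: [8 26] total_free=34 largest=26 -> 100*(34-26)/34 = 800/34 ≈ 23.529 -> rounds to 24

Answer: 24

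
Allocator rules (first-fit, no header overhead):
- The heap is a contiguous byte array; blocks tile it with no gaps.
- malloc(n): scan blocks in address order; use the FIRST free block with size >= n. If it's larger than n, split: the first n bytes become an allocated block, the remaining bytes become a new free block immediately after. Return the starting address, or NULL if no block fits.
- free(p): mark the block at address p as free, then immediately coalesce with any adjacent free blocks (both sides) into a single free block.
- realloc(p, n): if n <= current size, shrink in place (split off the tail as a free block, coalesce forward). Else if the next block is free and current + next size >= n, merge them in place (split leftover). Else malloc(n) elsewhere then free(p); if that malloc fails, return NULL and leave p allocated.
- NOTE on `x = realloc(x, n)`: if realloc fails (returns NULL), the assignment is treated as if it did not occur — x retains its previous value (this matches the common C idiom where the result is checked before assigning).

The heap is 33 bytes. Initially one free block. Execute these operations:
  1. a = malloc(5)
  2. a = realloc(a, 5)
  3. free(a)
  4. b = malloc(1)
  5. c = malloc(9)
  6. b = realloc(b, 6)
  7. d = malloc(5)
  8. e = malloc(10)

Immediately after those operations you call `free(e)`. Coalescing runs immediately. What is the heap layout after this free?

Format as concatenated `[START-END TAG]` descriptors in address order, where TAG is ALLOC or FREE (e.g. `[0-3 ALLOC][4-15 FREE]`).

Op 1: a = malloc(5) -> a = 0; heap: [0-4 ALLOC][5-32 FREE]
Op 2: a = realloc(a, 5) -> a = 0; heap: [0-4 ALLOC][5-32 FREE]
Op 3: free(a) -> (freed a); heap: [0-32 FREE]
Op 4: b = malloc(1) -> b = 0; heap: [0-0 ALLOC][1-32 FREE]
Op 5: c = malloc(9) -> c = 1; heap: [0-0 ALLOC][1-9 ALLOC][10-32 FREE]
Op 6: b = realloc(b, 6) -> b = 10; heap: [0-0 FREE][1-9 ALLOC][10-15 ALLOC][16-32 FREE]
Op 7: d = malloc(5) -> d = 16; heap: [0-0 FREE][1-9 ALLOC][10-15 ALLOC][16-20 ALLOC][21-32 FREE]
Op 8: e = malloc(10) -> e = 21; heap: [0-0 FREE][1-9 ALLOC][10-15 ALLOC][16-20 ALLOC][21-30 ALLOC][31-32 FREE]
free(e): e = 21 -> block [21-30 ALLOC]; mark free, coalesce with adjacent free neighbors -> [0-0 FREE][1-9 ALLOC][10-15 ALLOC][16-20 ALLOC][21-32 FREE]

Answer: [0-0 FREE][1-9 ALLOC][10-15 ALLOC][16-20 ALLOC][21-32 FREE]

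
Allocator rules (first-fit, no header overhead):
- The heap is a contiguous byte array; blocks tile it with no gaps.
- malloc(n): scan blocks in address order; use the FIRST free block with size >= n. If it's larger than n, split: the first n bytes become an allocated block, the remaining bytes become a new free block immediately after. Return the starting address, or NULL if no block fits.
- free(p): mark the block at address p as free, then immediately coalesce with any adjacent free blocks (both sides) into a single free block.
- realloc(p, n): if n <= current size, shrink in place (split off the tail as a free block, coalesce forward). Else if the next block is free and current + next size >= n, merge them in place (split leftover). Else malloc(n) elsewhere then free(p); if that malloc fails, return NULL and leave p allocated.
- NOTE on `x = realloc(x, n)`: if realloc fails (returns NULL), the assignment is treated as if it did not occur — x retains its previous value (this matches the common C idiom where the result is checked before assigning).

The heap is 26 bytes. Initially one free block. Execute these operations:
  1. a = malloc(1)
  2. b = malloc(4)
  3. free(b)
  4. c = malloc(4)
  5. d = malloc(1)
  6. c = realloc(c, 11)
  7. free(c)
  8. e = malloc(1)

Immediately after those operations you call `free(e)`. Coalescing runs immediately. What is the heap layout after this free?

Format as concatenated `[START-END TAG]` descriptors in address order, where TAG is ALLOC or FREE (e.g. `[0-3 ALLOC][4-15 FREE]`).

Answer: [0-0 ALLOC][1-4 FREE][5-5 ALLOC][6-25 FREE]

Derivation:
Op 1: a = malloc(1) -> a = 0; heap: [0-0 ALLOC][1-25 FREE]
Op 2: b = malloc(4) -> b = 1; heap: [0-0 ALLOC][1-4 ALLOC][5-25 FREE]
Op 3: free(b) -> (freed b); heap: [0-0 ALLOC][1-25 FREE]
Op 4: c = malloc(4) -> c = 1; heap: [0-0 ALLOC][1-4 ALLOC][5-25 FREE]
Op 5: d = malloc(1) -> d = 5; heap: [0-0 ALLOC][1-4 ALLOC][5-5 ALLOC][6-25 FREE]
Op 6: c = realloc(c, 11) -> c = 6; heap: [0-0 ALLOC][1-4 FREE][5-5 ALLOC][6-16 ALLOC][17-25 FREE]
Op 7: free(c) -> (freed c); heap: [0-0 ALLOC][1-4 FREE][5-5 ALLOC][6-25 FREE]
Op 8: e = malloc(1) -> e = 1; heap: [0-0 ALLOC][1-1 ALLOC][2-4 FREE][5-5 ALLOC][6-25 FREE]
free(e): e = 1 -> block [1-1 ALLOC]; mark free, coalesce with adjacent free neighbors -> [0-0 ALLOC][1-4 FREE][5-5 ALLOC][6-25 FREE]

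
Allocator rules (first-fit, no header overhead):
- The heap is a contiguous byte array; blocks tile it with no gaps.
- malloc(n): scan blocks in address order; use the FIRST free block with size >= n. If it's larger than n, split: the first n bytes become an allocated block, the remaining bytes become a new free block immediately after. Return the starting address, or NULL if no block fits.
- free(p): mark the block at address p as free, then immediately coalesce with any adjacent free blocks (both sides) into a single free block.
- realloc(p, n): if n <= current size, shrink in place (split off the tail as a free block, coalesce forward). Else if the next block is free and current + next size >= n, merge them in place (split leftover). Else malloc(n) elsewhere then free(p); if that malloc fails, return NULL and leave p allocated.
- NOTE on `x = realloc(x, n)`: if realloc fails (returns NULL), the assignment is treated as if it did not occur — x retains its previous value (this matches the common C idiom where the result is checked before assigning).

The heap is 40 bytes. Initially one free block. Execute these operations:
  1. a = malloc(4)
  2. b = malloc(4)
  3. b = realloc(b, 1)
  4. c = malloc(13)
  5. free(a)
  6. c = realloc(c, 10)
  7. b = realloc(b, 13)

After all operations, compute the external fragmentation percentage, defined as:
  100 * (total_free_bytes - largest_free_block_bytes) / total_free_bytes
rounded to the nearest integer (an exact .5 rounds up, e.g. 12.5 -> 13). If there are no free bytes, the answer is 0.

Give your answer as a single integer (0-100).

Op 1: a = malloc(4) -> a = 0; heap: [0-3 ALLOC][4-39 FREE]
Op 2: b = malloc(4) -> b = 4; heap: [0-3 ALLOC][4-7 ALLOC][8-39 FREE]
Op 3: b = realloc(b, 1) -> b = 4; heap: [0-3 ALLOC][4-4 ALLOC][5-39 FREE]
Op 4: c = malloc(13) -> c = 5; heap: [0-3 ALLOC][4-4 ALLOC][5-17 ALLOC][18-39 FREE]
Op 5: free(a) -> (freed a); heap: [0-3 FREE][4-4 ALLOC][5-17 ALLOC][18-39 FREE]
Op 6: c = realloc(c, 10) -> c = 5; heap: [0-3 FREE][4-4 ALLOC][5-14 ALLOC][15-39 FREE]
Op 7: b = realloc(b, 13) -> b = 15; heap: [0-4 FREE][5-14 ALLOC][15-27 ALLOC][28-39 FREE]
Free blocks: [5 12] total_free=17 largest=12 -> 100*(17-12)/17 = 500/17 ≈ 29.412 -> rounds to 29

Answer: 29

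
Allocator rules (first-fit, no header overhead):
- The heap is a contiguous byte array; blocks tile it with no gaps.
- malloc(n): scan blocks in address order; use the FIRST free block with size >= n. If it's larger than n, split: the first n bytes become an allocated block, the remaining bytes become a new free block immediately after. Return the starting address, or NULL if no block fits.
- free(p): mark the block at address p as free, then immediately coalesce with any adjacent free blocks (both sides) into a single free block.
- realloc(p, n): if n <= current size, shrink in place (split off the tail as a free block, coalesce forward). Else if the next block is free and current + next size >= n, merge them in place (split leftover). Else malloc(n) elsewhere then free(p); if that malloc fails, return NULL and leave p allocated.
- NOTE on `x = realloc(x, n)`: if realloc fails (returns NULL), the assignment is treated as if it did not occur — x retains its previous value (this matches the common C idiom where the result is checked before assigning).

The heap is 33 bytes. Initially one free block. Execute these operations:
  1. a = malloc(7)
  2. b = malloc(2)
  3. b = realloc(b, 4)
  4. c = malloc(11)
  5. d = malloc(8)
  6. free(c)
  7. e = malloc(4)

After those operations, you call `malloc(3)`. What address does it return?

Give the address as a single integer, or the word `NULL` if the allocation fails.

Answer: 15

Derivation:
Op 1: a = malloc(7) -> a = 0; heap: [0-6 ALLOC][7-32 FREE]
Op 2: b = malloc(2) -> b = 7; heap: [0-6 ALLOC][7-8 ALLOC][9-32 FREE]
Op 3: b = realloc(b, 4) -> b = 7; heap: [0-6 ALLOC][7-10 ALLOC][11-32 FREE]
Op 4: c = malloc(11) -> c = 11; heap: [0-6 ALLOC][7-10 ALLOC][11-21 ALLOC][22-32 FREE]
Op 5: d = malloc(8) -> d = 22; heap: [0-6 ALLOC][7-10 ALLOC][11-21 ALLOC][22-29 ALLOC][30-32 FREE]
Op 6: free(c) -> (freed c); heap: [0-6 ALLOC][7-10 ALLOC][11-21 FREE][22-29 ALLOC][30-32 FREE]
Op 7: e = malloc(4) -> e = 11; heap: [0-6 ALLOC][7-10 ALLOC][11-14 ALLOC][15-21 FREE][22-29 ALLOC][30-32 FREE]
malloc(3): first-fit scan over [0-6 ALLOC][7-10 ALLOC][11-14 ALLOC][15-21 FREE][22-29 ALLOC][30-32 FREE] -> 15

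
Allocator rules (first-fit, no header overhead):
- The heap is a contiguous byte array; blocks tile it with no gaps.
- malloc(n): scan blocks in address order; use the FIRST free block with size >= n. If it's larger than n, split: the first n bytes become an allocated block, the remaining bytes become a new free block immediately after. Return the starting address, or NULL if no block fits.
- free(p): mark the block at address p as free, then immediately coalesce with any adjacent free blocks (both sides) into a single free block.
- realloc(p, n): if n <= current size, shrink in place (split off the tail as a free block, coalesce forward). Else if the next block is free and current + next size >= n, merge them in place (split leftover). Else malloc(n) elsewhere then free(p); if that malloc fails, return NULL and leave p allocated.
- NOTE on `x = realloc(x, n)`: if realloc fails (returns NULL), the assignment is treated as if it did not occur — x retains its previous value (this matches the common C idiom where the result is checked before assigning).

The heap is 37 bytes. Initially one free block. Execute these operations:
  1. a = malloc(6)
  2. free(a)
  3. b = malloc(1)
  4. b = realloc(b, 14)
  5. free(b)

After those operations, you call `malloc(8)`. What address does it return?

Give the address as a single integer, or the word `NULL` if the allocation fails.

Op 1: a = malloc(6) -> a = 0; heap: [0-5 ALLOC][6-36 FREE]
Op 2: free(a) -> (freed a); heap: [0-36 FREE]
Op 3: b = malloc(1) -> b = 0; heap: [0-0 ALLOC][1-36 FREE]
Op 4: b = realloc(b, 14) -> b = 0; heap: [0-13 ALLOC][14-36 FREE]
Op 5: free(b) -> (freed b); heap: [0-36 FREE]
malloc(8): first-fit scan over [0-36 FREE] -> 0

Answer: 0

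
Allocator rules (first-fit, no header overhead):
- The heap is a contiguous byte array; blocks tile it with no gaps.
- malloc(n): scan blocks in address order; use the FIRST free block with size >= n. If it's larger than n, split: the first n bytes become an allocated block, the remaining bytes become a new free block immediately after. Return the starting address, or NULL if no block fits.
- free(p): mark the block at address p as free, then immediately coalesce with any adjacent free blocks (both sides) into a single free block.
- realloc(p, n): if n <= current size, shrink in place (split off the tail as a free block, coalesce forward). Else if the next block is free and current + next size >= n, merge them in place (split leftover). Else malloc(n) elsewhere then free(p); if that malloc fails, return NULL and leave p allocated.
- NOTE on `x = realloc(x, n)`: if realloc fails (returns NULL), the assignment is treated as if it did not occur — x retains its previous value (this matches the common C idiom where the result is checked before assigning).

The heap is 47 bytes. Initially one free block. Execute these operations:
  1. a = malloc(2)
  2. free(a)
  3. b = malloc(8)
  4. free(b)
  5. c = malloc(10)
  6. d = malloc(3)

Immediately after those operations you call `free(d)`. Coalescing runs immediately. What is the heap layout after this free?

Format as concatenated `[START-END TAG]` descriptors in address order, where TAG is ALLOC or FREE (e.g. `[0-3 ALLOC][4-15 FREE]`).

Op 1: a = malloc(2) -> a = 0; heap: [0-1 ALLOC][2-46 FREE]
Op 2: free(a) -> (freed a); heap: [0-46 FREE]
Op 3: b = malloc(8) -> b = 0; heap: [0-7 ALLOC][8-46 FREE]
Op 4: free(b) -> (freed b); heap: [0-46 FREE]
Op 5: c = malloc(10) -> c = 0; heap: [0-9 ALLOC][10-46 FREE]
Op 6: d = malloc(3) -> d = 10; heap: [0-9 ALLOC][10-12 ALLOC][13-46 FREE]
free(d): d = 10 -> block [10-12 ALLOC]; mark free, coalesce with adjacent free neighbors -> [0-9 ALLOC][10-46 FREE]

Answer: [0-9 ALLOC][10-46 FREE]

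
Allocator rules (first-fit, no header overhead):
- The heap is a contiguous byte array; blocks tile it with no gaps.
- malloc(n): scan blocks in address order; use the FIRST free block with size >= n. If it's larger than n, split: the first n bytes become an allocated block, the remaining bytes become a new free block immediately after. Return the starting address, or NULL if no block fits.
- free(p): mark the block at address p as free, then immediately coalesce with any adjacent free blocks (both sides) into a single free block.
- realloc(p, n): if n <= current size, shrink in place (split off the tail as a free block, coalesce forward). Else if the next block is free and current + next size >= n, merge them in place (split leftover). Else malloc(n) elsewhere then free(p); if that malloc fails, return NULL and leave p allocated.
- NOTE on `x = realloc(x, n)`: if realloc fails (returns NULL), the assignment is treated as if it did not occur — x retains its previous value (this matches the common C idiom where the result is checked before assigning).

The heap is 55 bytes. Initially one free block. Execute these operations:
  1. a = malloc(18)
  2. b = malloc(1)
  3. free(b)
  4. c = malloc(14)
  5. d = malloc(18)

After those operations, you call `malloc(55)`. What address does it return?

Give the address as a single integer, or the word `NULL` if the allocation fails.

Op 1: a = malloc(18) -> a = 0; heap: [0-17 ALLOC][18-54 FREE]
Op 2: b = malloc(1) -> b = 18; heap: [0-17 ALLOC][18-18 ALLOC][19-54 FREE]
Op 3: free(b) -> (freed b); heap: [0-17 ALLOC][18-54 FREE]
Op 4: c = malloc(14) -> c = 18; heap: [0-17 ALLOC][18-31 ALLOC][32-54 FREE]
Op 5: d = malloc(18) -> d = 32; heap: [0-17 ALLOC][18-31 ALLOC][32-49 ALLOC][50-54 FREE]
malloc(55): first-fit scan over [0-17 ALLOC][18-31 ALLOC][32-49 ALLOC][50-54 FREE] -> NULL

Answer: NULL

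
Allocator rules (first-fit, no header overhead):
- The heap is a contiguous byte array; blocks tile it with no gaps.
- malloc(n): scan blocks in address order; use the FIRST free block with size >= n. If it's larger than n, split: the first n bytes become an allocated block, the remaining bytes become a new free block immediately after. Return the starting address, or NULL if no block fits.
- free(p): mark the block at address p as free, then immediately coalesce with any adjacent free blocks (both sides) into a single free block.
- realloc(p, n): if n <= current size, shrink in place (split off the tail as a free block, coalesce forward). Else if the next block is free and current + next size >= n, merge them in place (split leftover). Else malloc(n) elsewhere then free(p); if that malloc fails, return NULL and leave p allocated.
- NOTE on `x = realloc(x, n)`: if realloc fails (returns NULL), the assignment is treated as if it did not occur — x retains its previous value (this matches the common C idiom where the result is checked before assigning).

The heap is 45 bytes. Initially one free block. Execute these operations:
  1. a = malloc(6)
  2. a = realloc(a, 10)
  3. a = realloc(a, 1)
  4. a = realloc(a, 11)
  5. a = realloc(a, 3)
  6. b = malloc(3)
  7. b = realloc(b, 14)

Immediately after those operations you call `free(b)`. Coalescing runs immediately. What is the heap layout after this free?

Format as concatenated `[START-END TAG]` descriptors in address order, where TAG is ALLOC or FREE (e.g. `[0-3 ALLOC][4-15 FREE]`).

Op 1: a = malloc(6) -> a = 0; heap: [0-5 ALLOC][6-44 FREE]
Op 2: a = realloc(a, 10) -> a = 0; heap: [0-9 ALLOC][10-44 FREE]
Op 3: a = realloc(a, 1) -> a = 0; heap: [0-0 ALLOC][1-44 FREE]
Op 4: a = realloc(a, 11) -> a = 0; heap: [0-10 ALLOC][11-44 FREE]
Op 5: a = realloc(a, 3) -> a = 0; heap: [0-2 ALLOC][3-44 FREE]
Op 6: b = malloc(3) -> b = 3; heap: [0-2 ALLOC][3-5 ALLOC][6-44 FREE]
Op 7: b = realloc(b, 14) -> b = 3; heap: [0-2 ALLOC][3-16 ALLOC][17-44 FREE]
free(b): b = 3 -> block [3-16 ALLOC]; mark free, coalesce with adjacent free neighbors -> [0-2 ALLOC][3-44 FREE]

Answer: [0-2 ALLOC][3-44 FREE]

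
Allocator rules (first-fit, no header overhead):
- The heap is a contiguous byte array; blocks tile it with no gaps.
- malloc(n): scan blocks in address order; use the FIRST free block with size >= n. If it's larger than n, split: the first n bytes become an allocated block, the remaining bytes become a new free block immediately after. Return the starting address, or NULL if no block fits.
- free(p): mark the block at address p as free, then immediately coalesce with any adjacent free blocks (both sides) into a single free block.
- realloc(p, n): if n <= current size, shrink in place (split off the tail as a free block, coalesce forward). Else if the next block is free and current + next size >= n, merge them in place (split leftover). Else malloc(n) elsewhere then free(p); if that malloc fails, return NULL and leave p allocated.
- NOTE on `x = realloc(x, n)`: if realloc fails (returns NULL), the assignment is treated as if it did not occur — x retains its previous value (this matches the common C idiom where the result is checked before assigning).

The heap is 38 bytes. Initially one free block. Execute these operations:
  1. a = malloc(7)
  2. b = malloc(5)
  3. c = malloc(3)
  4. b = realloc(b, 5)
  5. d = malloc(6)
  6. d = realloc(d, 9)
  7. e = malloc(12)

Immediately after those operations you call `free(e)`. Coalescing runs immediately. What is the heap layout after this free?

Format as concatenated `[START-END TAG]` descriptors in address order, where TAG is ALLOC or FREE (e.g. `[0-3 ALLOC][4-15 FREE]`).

Answer: [0-6 ALLOC][7-11 ALLOC][12-14 ALLOC][15-23 ALLOC][24-37 FREE]

Derivation:
Op 1: a = malloc(7) -> a = 0; heap: [0-6 ALLOC][7-37 FREE]
Op 2: b = malloc(5) -> b = 7; heap: [0-6 ALLOC][7-11 ALLOC][12-37 FREE]
Op 3: c = malloc(3) -> c = 12; heap: [0-6 ALLOC][7-11 ALLOC][12-14 ALLOC][15-37 FREE]
Op 4: b = realloc(b, 5) -> b = 7; heap: [0-6 ALLOC][7-11 ALLOC][12-14 ALLOC][15-37 FREE]
Op 5: d = malloc(6) -> d = 15; heap: [0-6 ALLOC][7-11 ALLOC][12-14 ALLOC][15-20 ALLOC][21-37 FREE]
Op 6: d = realloc(d, 9) -> d = 15; heap: [0-6 ALLOC][7-11 ALLOC][12-14 ALLOC][15-23 ALLOC][24-37 FREE]
Op 7: e = malloc(12) -> e = 24; heap: [0-6 ALLOC][7-11 ALLOC][12-14 ALLOC][15-23 ALLOC][24-35 ALLOC][36-37 FREE]
free(e): e = 24 -> block [24-35 ALLOC]; mark free, coalesce with adjacent free neighbors -> [0-6 ALLOC][7-11 ALLOC][12-14 ALLOC][15-23 ALLOC][24-37 FREE]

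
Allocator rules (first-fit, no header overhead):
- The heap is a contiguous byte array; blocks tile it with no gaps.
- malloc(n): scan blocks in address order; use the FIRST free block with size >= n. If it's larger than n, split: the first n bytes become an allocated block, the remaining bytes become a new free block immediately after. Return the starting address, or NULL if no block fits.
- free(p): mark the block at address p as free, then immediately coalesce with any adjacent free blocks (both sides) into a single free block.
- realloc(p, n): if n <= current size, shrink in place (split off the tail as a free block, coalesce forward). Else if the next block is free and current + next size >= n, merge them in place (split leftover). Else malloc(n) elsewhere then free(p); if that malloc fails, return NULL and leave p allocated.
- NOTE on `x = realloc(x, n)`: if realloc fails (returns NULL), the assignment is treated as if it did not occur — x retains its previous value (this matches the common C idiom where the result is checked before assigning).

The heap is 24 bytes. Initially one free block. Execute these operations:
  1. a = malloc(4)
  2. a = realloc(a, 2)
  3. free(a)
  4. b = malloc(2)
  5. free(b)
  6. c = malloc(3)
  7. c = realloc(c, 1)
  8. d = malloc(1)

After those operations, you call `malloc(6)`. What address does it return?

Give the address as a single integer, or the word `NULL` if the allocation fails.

Op 1: a = malloc(4) -> a = 0; heap: [0-3 ALLOC][4-23 FREE]
Op 2: a = realloc(a, 2) -> a = 0; heap: [0-1 ALLOC][2-23 FREE]
Op 3: free(a) -> (freed a); heap: [0-23 FREE]
Op 4: b = malloc(2) -> b = 0; heap: [0-1 ALLOC][2-23 FREE]
Op 5: free(b) -> (freed b); heap: [0-23 FREE]
Op 6: c = malloc(3) -> c = 0; heap: [0-2 ALLOC][3-23 FREE]
Op 7: c = realloc(c, 1) -> c = 0; heap: [0-0 ALLOC][1-23 FREE]
Op 8: d = malloc(1) -> d = 1; heap: [0-0 ALLOC][1-1 ALLOC][2-23 FREE]
malloc(6): first-fit scan over [0-0 ALLOC][1-1 ALLOC][2-23 FREE] -> 2

Answer: 2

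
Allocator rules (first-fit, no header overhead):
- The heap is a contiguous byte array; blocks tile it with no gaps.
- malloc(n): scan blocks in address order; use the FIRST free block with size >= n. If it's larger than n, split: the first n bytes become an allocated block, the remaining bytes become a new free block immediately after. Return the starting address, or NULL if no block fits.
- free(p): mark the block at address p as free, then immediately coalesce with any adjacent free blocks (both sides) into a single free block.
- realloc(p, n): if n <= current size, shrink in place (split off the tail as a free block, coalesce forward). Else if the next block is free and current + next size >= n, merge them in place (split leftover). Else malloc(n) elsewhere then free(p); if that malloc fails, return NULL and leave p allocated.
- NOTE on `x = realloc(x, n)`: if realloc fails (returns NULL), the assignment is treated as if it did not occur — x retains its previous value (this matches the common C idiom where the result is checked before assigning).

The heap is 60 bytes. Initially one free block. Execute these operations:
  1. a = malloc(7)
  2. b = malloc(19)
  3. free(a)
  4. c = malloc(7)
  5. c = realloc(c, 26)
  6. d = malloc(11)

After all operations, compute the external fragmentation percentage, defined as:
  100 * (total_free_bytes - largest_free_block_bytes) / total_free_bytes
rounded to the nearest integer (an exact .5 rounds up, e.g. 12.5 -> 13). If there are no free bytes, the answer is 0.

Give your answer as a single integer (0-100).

Op 1: a = malloc(7) -> a = 0; heap: [0-6 ALLOC][7-59 FREE]
Op 2: b = malloc(19) -> b = 7; heap: [0-6 ALLOC][7-25 ALLOC][26-59 FREE]
Op 3: free(a) -> (freed a); heap: [0-6 FREE][7-25 ALLOC][26-59 FREE]
Op 4: c = malloc(7) -> c = 0; heap: [0-6 ALLOC][7-25 ALLOC][26-59 FREE]
Op 5: c = realloc(c, 26) -> c = 26; heap: [0-6 FREE][7-25 ALLOC][26-51 ALLOC][52-59 FREE]
Op 6: d = malloc(11) -> d = NULL; heap: [0-6 FREE][7-25 ALLOC][26-51 ALLOC][52-59 FREE]
Free blocks: [7 8] total_free=15 largest=8 -> 100*(15-8)/15 = 700/15 ≈ 46.667 -> rounds to 47

Answer: 47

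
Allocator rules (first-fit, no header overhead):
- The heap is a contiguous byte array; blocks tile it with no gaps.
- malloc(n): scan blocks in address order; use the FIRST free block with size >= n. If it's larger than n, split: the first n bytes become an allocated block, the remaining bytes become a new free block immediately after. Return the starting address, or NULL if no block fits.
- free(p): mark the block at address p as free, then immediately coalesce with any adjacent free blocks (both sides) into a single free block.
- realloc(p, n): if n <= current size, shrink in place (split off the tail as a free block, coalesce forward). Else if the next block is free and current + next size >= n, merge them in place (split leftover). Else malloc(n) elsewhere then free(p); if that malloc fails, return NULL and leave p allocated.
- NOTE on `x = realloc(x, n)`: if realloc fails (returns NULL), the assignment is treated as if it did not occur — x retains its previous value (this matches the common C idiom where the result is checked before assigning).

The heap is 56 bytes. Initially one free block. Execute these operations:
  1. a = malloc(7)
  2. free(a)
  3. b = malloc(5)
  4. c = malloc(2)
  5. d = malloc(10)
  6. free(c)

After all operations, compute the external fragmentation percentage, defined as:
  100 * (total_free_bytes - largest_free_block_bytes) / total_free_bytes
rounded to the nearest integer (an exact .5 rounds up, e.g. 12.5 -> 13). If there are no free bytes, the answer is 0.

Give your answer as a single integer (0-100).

Answer: 5

Derivation:
Op 1: a = malloc(7) -> a = 0; heap: [0-6 ALLOC][7-55 FREE]
Op 2: free(a) -> (freed a); heap: [0-55 FREE]
Op 3: b = malloc(5) -> b = 0; heap: [0-4 ALLOC][5-55 FREE]
Op 4: c = malloc(2) -> c = 5; heap: [0-4 ALLOC][5-6 ALLOC][7-55 FREE]
Op 5: d = malloc(10) -> d = 7; heap: [0-4 ALLOC][5-6 ALLOC][7-16 ALLOC][17-55 FREE]
Op 6: free(c) -> (freed c); heap: [0-4 ALLOC][5-6 FREE][7-16 ALLOC][17-55 FREE]
Free blocks: [2 39] total_free=41 largest=39 -> 100*(41-39)/41 = 200/41 ≈ 4.878 -> rounds to 5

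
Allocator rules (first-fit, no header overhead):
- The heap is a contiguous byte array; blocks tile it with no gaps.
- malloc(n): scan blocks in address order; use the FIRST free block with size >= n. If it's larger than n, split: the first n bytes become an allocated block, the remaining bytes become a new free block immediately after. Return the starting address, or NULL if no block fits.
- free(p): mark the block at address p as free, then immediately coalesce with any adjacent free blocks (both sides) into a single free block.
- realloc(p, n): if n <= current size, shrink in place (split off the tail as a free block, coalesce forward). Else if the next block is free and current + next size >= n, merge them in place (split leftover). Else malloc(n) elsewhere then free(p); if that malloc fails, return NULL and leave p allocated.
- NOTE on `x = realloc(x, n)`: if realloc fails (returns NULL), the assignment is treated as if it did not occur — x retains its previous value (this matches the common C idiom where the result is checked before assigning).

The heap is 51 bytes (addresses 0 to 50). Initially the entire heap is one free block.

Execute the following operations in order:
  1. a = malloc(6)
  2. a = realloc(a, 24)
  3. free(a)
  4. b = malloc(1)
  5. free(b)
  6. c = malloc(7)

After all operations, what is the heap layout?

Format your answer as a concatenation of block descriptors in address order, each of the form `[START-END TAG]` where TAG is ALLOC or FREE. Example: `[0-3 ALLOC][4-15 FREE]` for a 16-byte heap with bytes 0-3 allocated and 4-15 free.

Answer: [0-6 ALLOC][7-50 FREE]

Derivation:
Op 1: a = malloc(6) -> a = 0; heap: [0-5 ALLOC][6-50 FREE]
Op 2: a = realloc(a, 24) -> a = 0; heap: [0-23 ALLOC][24-50 FREE]
Op 3: free(a) -> (freed a); heap: [0-50 FREE]
Op 4: b = malloc(1) -> b = 0; heap: [0-0 ALLOC][1-50 FREE]
Op 5: free(b) -> (freed b); heap: [0-50 FREE]
Op 6: c = malloc(7) -> c = 0; heap: [0-6 ALLOC][7-50 FREE]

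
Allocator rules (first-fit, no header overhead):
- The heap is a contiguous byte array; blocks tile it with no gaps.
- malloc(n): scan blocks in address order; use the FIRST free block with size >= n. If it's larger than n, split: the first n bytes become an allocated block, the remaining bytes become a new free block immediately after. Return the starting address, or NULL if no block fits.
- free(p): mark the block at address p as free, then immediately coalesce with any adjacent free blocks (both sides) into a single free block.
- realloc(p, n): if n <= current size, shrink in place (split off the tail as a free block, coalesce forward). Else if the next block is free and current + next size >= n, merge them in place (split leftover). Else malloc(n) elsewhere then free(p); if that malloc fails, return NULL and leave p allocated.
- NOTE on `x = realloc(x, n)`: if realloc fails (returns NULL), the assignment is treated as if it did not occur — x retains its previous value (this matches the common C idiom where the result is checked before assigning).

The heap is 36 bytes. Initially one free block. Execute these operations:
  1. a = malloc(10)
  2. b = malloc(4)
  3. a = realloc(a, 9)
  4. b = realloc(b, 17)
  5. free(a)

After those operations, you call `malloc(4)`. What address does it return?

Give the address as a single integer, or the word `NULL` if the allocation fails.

Answer: 0

Derivation:
Op 1: a = malloc(10) -> a = 0; heap: [0-9 ALLOC][10-35 FREE]
Op 2: b = malloc(4) -> b = 10; heap: [0-9 ALLOC][10-13 ALLOC][14-35 FREE]
Op 3: a = realloc(a, 9) -> a = 0; heap: [0-8 ALLOC][9-9 FREE][10-13 ALLOC][14-35 FREE]
Op 4: b = realloc(b, 17) -> b = 10; heap: [0-8 ALLOC][9-9 FREE][10-26 ALLOC][27-35 FREE]
Op 5: free(a) -> (freed a); heap: [0-9 FREE][10-26 ALLOC][27-35 FREE]
malloc(4): first-fit scan over [0-9 FREE][10-26 ALLOC][27-35 FREE] -> 0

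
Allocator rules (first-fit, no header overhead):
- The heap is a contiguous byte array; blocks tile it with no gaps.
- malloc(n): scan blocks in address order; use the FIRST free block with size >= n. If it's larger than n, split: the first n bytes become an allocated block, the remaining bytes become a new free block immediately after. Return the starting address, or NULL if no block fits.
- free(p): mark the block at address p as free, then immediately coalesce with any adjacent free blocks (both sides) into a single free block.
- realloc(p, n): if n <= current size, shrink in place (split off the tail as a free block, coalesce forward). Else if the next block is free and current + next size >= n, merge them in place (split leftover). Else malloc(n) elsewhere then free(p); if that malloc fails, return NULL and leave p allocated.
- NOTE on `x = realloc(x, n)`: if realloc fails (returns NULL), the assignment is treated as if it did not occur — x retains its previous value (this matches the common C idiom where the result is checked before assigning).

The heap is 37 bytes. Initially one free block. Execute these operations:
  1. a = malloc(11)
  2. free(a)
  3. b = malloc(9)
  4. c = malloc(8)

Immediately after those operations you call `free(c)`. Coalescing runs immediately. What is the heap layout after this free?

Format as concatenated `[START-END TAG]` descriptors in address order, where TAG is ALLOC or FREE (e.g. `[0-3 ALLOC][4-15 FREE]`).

Answer: [0-8 ALLOC][9-36 FREE]

Derivation:
Op 1: a = malloc(11) -> a = 0; heap: [0-10 ALLOC][11-36 FREE]
Op 2: free(a) -> (freed a); heap: [0-36 FREE]
Op 3: b = malloc(9) -> b = 0; heap: [0-8 ALLOC][9-36 FREE]
Op 4: c = malloc(8) -> c = 9; heap: [0-8 ALLOC][9-16 ALLOC][17-36 FREE]
free(c): c = 9 -> block [9-16 ALLOC]; mark free, coalesce with adjacent free neighbors -> [0-8 ALLOC][9-36 FREE]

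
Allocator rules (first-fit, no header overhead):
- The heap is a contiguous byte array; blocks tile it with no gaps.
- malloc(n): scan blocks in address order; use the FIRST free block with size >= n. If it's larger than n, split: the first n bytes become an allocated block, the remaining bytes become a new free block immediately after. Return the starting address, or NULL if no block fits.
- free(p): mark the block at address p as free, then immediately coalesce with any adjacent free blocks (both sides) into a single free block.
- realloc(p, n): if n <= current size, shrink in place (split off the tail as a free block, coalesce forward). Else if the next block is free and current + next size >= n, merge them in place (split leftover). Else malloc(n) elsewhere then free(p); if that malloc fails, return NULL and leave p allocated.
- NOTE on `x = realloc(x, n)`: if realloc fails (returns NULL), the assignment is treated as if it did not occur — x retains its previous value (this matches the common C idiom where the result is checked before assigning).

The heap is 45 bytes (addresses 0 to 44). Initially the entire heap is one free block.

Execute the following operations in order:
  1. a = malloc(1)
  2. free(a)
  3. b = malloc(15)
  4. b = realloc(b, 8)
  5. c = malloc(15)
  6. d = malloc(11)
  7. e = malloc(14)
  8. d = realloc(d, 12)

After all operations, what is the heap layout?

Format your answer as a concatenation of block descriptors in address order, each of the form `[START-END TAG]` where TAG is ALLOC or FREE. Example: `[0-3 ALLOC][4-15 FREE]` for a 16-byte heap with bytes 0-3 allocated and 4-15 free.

Op 1: a = malloc(1) -> a = 0; heap: [0-0 ALLOC][1-44 FREE]
Op 2: free(a) -> (freed a); heap: [0-44 FREE]
Op 3: b = malloc(15) -> b = 0; heap: [0-14 ALLOC][15-44 FREE]
Op 4: b = realloc(b, 8) -> b = 0; heap: [0-7 ALLOC][8-44 FREE]
Op 5: c = malloc(15) -> c = 8; heap: [0-7 ALLOC][8-22 ALLOC][23-44 FREE]
Op 6: d = malloc(11) -> d = 23; heap: [0-7 ALLOC][8-22 ALLOC][23-33 ALLOC][34-44 FREE]
Op 7: e = malloc(14) -> e = NULL; heap: [0-7 ALLOC][8-22 ALLOC][23-33 ALLOC][34-44 FREE]
Op 8: d = realloc(d, 12) -> d = 23; heap: [0-7 ALLOC][8-22 ALLOC][23-34 ALLOC][35-44 FREE]

Answer: [0-7 ALLOC][8-22 ALLOC][23-34 ALLOC][35-44 FREE]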